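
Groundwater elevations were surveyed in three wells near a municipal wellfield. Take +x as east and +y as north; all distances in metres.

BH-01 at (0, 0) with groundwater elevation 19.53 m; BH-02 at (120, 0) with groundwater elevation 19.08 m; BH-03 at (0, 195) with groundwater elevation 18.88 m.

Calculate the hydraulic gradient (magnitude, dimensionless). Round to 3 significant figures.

0.00502

∂h/∂x = (19.08 − 19.53) / (120 − 0) = -0.003750
∂h/∂y = (18.88 − 19.53) / (195 − 0) = -0.003333
|∇h| = √(-0.003750² + -0.003333²) = 0.005017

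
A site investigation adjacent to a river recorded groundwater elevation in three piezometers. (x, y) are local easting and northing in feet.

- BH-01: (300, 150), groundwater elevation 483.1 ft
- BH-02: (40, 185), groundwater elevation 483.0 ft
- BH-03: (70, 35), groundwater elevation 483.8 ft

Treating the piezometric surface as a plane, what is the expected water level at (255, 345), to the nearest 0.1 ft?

482.1 ft

Differences from BH-01: to BH-02 (Δx, Δy, Δh) = (-260, 35, -0.1); to BH-03 = (-230, -115, +0.7).
Determinant of the coordinate differences = (-260)·(-115) − (-230)·35 = 37950.
∂h/∂x = [(-0.1)·(-115) − (+0.7)·35] / 37950 = -0.0003426
∂h/∂y = [(-260)·(+0.7) − (-230)·(-0.1)] / 37950 = -0.005402
h(255, 345) = 483.1 + (-0.0003426)·(-45) + (-0.005402)·(195) = 483.1 +0.015 -1.053 = 482.062 ft.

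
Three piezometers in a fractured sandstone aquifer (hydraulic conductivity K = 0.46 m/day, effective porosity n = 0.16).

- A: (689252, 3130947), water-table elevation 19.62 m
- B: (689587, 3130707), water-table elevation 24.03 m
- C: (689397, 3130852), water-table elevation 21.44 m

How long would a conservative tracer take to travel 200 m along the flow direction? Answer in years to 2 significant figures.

Differences from A: to B (Δx, Δy, Δh) = (335, -240, +4.41); to C = (145, -95, +1.82).
Determinant of the coordinate differences = 335·(-95) − 145·(-240) = 2975.
∂h/∂x = [(+4.41)·(-95) − (+1.82)·(-240)] / 2975 = +0.006000
∂h/∂y = [335·(+1.82) − 145·(+4.41)] / 2975 = -0.01000
|∇h| = √(0.006000² + -0.01000²) = 0.01166
Seepage velocity v = K·i/n = 0.46 × 0.01166 / 0.16 = 0.03352 m/day.
t = 200 / 0.03352 = 5967 days = 16.3 years.

16 years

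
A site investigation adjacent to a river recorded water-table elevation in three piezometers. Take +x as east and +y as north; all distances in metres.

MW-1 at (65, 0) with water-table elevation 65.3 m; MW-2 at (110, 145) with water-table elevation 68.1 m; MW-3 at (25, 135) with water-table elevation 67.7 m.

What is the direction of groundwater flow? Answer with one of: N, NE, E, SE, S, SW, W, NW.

Differences from MW-1: to MW-2 (Δx, Δy, Δh) = (45, 145, +2.8); to MW-3 = (-40, 135, +2.4).
Solve a·Δx + b·Δy = Δh: det = 45·135 − (-40)·145 = 11875.
∂h/∂x = [(+2.8)·135 − (+2.4)·145] / 11875 = +0.002526
∂h/∂y = [45·(+2.4) − (-40)·(+2.8)] / 11875 = +0.01853
Flow = −∇h = (-0.002526 east, -0.01853 north), which points south.

S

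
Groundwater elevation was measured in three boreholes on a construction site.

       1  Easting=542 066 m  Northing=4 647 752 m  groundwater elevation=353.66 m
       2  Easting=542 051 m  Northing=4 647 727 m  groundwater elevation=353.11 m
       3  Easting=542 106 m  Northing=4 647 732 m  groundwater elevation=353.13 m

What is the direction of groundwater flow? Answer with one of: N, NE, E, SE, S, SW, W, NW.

S

With h = a·x + b·y + c and 1 as origin, the differences give:
  (-15)·a + (-25)·b = -0.55
  40·a + (-20)·b = -0.53
Eliminate b (×(-20) and ×(-25), subtract): 1300·a = -2.250 → a = ∂h/∂x = -0.001731
Back-substitute: b = ∂h/∂y = +0.02304.
Flow = −∇h = (+0.001731 east, -0.02304 north), which points south.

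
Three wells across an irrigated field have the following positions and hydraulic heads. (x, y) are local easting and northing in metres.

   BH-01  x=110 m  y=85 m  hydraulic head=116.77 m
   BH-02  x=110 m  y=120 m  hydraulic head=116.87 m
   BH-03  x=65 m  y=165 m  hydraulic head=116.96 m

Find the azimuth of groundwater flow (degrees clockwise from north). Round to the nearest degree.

With h = a·x + b·y + c and BH-01 as origin, the differences give:
  0·a + 35·b = +0.10
  (-45)·a + 80·b = +0.19
Eliminate b (×80 and ×35, subtract): 1575·a = 1.350 → a = ∂h/∂x = +0.0008571
Back-substitute: b = ∂h/∂y = +0.002857.
Flow direction (−∇h) has components (-0.0008571 E, -0.002857 N).
Azimuth = atan2(E, N) = atan2(-0.0008571, -0.002857) = 196.7° ≈ 197°.

197°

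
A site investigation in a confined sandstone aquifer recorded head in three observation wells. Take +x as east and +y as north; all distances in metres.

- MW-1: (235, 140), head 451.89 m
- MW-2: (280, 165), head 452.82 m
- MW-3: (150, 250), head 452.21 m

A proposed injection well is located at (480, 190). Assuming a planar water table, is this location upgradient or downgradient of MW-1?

With h = a·x + b·y + c and MW-1 as origin, the differences give:
  45·a + 25·b = +0.93
  (-85)·a + 110·b = +0.32
Eliminate b (×110 and ×25, subtract): 7075·a = 94.300 → a = ∂h/∂x = +0.01333
Back-substitute: b = ∂h/∂y = +0.01321.
Head at (480, 190) = 451.89 + (+0.01333)·(245) + (+0.01321)·(50) = 455.82 m.
That is higher than the 451.89 m at MW-1, so the point is upgradient.

upgradient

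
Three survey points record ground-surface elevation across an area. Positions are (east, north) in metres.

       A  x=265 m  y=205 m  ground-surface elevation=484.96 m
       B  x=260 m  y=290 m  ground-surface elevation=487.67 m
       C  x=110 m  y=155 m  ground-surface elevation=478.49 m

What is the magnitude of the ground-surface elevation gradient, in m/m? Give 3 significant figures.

0.0457 m/m

Three-point gradient (reference A): Δ to B = (-5, 85, +2.71), Δ to C = (-155, -50, -6.47).
∂z/∂x = +0.03087, ∂z/∂y = +0.03370 (det = 13425).
|∇f| = √(0.03087² + 0.03370²) = 0.0457 m/m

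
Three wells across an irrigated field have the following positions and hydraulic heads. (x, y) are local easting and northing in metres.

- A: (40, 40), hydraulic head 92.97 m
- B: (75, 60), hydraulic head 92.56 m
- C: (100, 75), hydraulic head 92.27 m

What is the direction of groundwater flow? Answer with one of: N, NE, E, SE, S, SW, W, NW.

E

With h = a·x + b·y + c and A as origin, the differences give:
  35·a + 20·b = -0.41
  60·a + 35·b = -0.70
Eliminate b (×35 and ×20, subtract): 25·a = -0.350 → a = ∂h/∂x = -0.01400
Back-substitute: b = ∂h/∂y = +0.004000.
Flow = −∇h = (+0.01400 east, -0.004000 north), which points east.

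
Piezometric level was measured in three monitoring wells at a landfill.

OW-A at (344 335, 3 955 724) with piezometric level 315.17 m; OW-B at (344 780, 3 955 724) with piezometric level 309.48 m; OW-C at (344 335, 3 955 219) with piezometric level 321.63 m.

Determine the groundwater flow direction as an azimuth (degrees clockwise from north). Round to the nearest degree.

∂h/∂x = (309.48 − 315.17) / (344780 − 344335) = -0.01279
∂h/∂y = (321.63 − 315.17) / (3955219 − 3955724) = -0.01279
Flow direction (−∇h) has components (+0.01279 E, +0.01279 N).
Azimuth = atan2(E, N) = atan2(+0.01279, +0.01279) = 45.0° ≈ 045°.

045°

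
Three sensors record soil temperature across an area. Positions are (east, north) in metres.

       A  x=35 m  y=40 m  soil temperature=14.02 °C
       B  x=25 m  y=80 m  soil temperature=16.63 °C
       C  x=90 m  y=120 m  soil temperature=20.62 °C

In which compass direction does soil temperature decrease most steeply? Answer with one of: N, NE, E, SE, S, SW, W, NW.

With T = a·x + b·y + c and A as origin, the differences give:
  (-10)·a + 40·b = +2.61
  55·a + 80·b = +6.60
Eliminate b (×80 and ×40, subtract): -3000·a = -55.200 → a = ∂T/∂x = +0.01840
Back-substitute: b = ∂T/∂y = +0.06985.
Steepest decrease is along −∇f = (-0.01840 E, -0.06985 N) → south.

S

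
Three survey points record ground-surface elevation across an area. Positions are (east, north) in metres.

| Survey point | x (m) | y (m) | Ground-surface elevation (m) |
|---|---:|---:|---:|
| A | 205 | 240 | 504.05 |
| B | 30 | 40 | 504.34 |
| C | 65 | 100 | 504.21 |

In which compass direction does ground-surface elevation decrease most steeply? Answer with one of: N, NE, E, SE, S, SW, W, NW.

Taking A as reference: B−A = (-175, -200, +0.29); C−A = (-140, -140, +0.16).
Determinant of the coordinate differences = (-175)·(-140) − (-140)·(-200) = -3500.
∂z/∂x = [(+0.29)·(-140) − (+0.16)·(-200)] / -3500 = +0.002457
∂z/∂y = [(-175)·(+0.16) − (-140)·(+0.29)] / -3500 = -0.003600
Steepest decrease is along −∇f = (-0.002457 E, +0.003600 N) → northwest.

NW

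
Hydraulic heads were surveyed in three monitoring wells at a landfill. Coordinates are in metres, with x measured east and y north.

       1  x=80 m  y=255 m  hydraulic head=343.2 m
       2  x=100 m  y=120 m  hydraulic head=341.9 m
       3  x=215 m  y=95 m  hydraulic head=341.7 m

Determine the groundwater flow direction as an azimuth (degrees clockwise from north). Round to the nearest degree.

182°

Taking 1 as reference: 2−1 = (20, -135, -1.3); 3−1 = (135, -160, -1.5).
Determinant of the coordinate differences = 20·(-160) − 135·(-135) = 15025.
∂h/∂x = [(-1.3)·(-160) − (-1.5)·(-135)] / 15025 = +0.0003661
∂h/∂y = [20·(-1.5) − 135·(-1.3)] / 15025 = +0.009684
Flow direction (−∇h) has components (-0.0003661 E, -0.009684 N).
Azimuth = atan2(E, N) = atan2(-0.0003661, -0.009684) = 182.2° ≈ 182°.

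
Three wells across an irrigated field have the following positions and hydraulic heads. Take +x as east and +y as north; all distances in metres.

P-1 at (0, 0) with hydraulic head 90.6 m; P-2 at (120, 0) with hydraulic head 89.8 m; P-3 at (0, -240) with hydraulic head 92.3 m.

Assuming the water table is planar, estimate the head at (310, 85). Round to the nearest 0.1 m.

∂h/∂x = (89.8 − 90.6) / (120 − 0) = -0.006667
∂h/∂y = (92.3 − 90.6) / (-240 − 0) = -0.007083
h(310, 85) = 90.6 + (-0.006667)·(310) + (-0.007083)·(85) = 90.6 -2.067 -0.602 = 87.931 m.

87.9 m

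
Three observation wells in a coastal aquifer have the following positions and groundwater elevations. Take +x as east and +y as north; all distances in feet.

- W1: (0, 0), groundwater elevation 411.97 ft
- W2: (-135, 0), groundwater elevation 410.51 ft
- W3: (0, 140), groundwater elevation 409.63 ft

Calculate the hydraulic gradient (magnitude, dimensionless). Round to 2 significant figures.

0.020

∂h/∂x = (410.51 − 411.97) / (-135 − 0) = +0.01081
∂h/∂y = (409.63 − 411.97) / (140 − 0) = -0.01671
|∇h| = √(0.01081² + -0.01671²) = 0.0199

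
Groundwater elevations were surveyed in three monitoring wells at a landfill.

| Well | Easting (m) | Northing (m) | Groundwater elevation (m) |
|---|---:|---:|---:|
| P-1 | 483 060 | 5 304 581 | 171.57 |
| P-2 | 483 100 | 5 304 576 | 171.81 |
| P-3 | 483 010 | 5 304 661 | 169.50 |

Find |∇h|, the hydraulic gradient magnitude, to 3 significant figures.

0.0242

Taking P-1 as reference: P-2−P-1 = (40, -5, +0.24); P-3−P-1 = (-50, 80, -2.07).
Solve a·Δx + b·Δy = Δh: det = 40·80 − (-50)·(-5) = 2950.
∂h/∂x = [(+0.24)·80 − (-2.07)·(-5)] / 2950 = +0.003000
∂h/∂y = [40·(-2.07) − (-50)·(+0.24)] / 2950 = -0.02400
|∇h| = √(0.003000² + -0.02400²) = 0.02419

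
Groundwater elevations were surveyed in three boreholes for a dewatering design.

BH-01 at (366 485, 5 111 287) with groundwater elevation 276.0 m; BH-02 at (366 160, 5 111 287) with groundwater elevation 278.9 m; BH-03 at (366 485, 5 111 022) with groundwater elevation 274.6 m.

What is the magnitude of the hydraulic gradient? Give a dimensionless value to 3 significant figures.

0.0104

∂h/∂x = (278.9 − 276.0) / (366160 − 366485) = -0.008923
∂h/∂y = (274.6 − 276.0) / (5111022 − 5111287) = +0.005283
|∇h| = √(-0.008923² + 0.005283²) = 0.01037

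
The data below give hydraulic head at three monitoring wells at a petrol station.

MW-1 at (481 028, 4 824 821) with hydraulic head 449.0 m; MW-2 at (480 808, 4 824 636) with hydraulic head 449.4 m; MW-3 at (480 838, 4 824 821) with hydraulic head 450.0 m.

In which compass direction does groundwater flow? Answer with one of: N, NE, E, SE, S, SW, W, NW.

SE

Taking MW-1 as reference: MW-2−MW-1 = (-220, -185, +0.4); MW-3−MW-1 = (-190, 0, +1.0).
Determinant of the coordinate differences = (-220)·0 − (-190)·(-185) = -35150.
∂h/∂x = [(+0.4)·0 − (+1.0)·(-185)] / -35150 = -0.005263
∂h/∂y = [(-220)·(+1.0) − (-190)·(+0.4)] / -35150 = +0.004097
Flow = −∇h = (+0.005263 east, -0.004097 north), which points southeast.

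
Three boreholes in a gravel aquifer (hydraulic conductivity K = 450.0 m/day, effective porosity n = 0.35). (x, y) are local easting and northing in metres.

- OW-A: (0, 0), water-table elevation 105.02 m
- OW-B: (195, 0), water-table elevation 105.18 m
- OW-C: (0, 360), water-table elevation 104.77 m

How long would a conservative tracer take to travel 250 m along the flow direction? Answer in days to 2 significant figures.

180 days

∂h/∂x = (105.18 − 105.02) / (195 − 0) = +0.0008205
∂h/∂y = (104.77 − 105.02) / (360 − 0) = -0.0006944
|∇h| = √(0.0008205² + -0.0006944²) = 0.001075
Seepage velocity v = K·i/n = 450.0 × 0.001075 / 0.35 = 1.382 m/day.
t = 250 / 1.382 = 180.9 days.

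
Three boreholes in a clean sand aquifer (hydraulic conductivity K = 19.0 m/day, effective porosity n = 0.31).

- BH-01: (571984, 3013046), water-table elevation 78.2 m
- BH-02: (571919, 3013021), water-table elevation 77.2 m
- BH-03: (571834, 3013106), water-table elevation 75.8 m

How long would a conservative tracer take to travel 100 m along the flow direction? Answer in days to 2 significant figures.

Taking BH-01 as reference: BH-02−BH-01 = (-65, -25, -1.0); BH-03−BH-01 = (-150, 60, -2.4).
Solve a·Δx + b·Δy = Δh: det = (-65)·60 − (-150)·(-25) = -7650.
∂h/∂x = [(-1.0)·60 − (-2.4)·(-25)] / -7650 = +0.01569
∂h/∂y = [(-65)·(-2.4) − (-150)·(-1.0)] / -7650 = -0.0007843
|∇h| = √(0.01569² + -0.0007843²) = 0.01571
Seepage velocity v = K·i/n = 19.0 × 0.01571 / 0.31 = 0.9629 m/day.
t = 100 / 0.9629 = 103.9 days.

100 days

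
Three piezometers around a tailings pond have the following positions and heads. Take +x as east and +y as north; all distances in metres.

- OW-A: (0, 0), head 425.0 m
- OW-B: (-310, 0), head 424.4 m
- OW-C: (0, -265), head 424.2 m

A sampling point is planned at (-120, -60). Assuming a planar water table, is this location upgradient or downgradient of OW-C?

∂h/∂x = (424.4 − 425.0) / (-310 − 0) = +0.001935
∂h/∂y = (424.2 − 425.0) / (-265 − 0) = +0.003019
Head at (-120, -60) = 425.0 + (+0.001935)·(-120) + (+0.003019)·(-60) = 424.59 m.
That is higher than the 424.2 m at OW-C, so the point is upgradient.

upgradient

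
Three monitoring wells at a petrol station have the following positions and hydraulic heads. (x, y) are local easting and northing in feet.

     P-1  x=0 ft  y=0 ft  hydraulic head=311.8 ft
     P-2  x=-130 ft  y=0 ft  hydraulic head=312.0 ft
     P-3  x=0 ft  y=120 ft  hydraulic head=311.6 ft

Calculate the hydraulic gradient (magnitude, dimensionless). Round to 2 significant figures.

0.0023

∂h/∂x = (312.0 − 311.8) / (-130 − 0) = -0.001538
∂h/∂y = (311.6 − 311.8) / (120 − 0) = -0.001667
|∇h| = √(-0.001538² + -0.001667²) = 0.002268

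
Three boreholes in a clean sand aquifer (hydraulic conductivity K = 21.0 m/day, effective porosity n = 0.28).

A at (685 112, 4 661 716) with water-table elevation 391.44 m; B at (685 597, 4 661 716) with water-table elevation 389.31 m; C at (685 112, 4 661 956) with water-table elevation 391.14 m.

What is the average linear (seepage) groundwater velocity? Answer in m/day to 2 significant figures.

0.34 m/day

∂h/∂x = (389.31 − 391.44) / (685597 − 685112) = -0.004392
∂h/∂y = (391.14 − 391.44) / (4661956 − 4661716) = -0.001250
|∇h| = √(-0.004392² + -0.001250²) = 0.004566
Seepage velocity v = K·i/n = 21.0 × 0.004566 / 0.28 = 0.3424 m/day.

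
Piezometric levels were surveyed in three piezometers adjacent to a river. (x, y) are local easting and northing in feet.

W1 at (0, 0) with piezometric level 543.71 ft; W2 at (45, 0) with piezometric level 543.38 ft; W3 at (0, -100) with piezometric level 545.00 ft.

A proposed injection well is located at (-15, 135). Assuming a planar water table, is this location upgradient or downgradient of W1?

downgradient

∂h/∂x = (543.38 − 543.71) / (45 − 0) = -0.007333
∂h/∂y = (545.00 − 543.71) / (-100 − 0) = -0.01290
Head at (-15, 135) = 543.71 + (-0.007333)·(-15) + (-0.01290)·(135) = 542.08 ft.
That is lower than the 543.71 ft at W1, so the point is downgradient.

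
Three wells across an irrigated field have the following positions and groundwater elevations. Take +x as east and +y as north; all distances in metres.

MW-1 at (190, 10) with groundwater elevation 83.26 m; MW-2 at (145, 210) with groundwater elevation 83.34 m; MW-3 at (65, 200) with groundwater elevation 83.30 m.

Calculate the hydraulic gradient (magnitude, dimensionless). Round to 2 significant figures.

0.00066

With h = a·x + b·y + c and MW-1 as origin, the differences give:
  (-45)·a + 200·b = +0.08
  (-125)·a + 190·b = +0.04
Eliminate b (×190 and ×200, subtract): 16450·a = 7.200 → a = ∂h/∂x = +0.0004377
Back-substitute: b = ∂h/∂y = +0.0004985.
|∇h| = √(0.0004377² + 0.0004985²) = 0.0006634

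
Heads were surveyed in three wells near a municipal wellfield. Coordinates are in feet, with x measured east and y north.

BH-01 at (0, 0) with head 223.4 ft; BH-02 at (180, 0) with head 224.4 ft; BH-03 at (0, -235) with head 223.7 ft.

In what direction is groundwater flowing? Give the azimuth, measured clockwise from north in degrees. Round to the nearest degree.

283°

∂h/∂x = (224.4 − 223.4) / (180 − 0) = +0.005556
∂h/∂y = (223.7 − 223.4) / (-235 − 0) = -0.001277
Flow direction (−∇h) has components (-0.005556 E, +0.001277 N).
Azimuth = atan2(E, N) = atan2(-0.005556, +0.001277) = 282.9° ≈ 283°.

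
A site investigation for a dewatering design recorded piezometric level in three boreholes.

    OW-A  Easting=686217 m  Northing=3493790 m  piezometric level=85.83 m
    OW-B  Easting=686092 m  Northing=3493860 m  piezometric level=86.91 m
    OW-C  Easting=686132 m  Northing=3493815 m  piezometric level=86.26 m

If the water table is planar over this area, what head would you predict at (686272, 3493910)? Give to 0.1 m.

87.4 m

With h = a·x + b·y + c and OW-A as origin, the differences give:
  (-125)·a + 70·b = +1.08
  (-85)·a + 25·b = +0.43
Eliminate b (×25 and ×70, subtract): 2825·a = -3.100 → a = ∂h/∂x = -0.001097
Back-substitute: b = ∂h/∂y = +0.01347.
h(686272, 3493910) = 85.83 + (-0.001097)·(55) + (+0.01347)·(120) = 85.83 -0.060 +1.616 = 87.386 m.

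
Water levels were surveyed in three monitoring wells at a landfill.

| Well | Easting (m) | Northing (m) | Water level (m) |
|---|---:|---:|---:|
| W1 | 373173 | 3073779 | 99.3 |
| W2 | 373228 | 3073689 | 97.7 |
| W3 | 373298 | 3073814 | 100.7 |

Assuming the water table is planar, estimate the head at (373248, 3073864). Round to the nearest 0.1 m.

101.5 m

With h = a·x + b·y + c and W1 as origin, the differences give:
  55·a + (-90)·b = -1.6
  125·a + 35·b = +1.4
Eliminate b (×35 and ×(-90), subtract): 13175·a = 70.00 → a = ∂h/∂x = +0.005313
Back-substitute: b = ∂h/∂y = +0.02102.
h(373248, 3073864) = 99.3 + (+0.005313)·(75) + (+0.02102)·(85) = 99.3 +0.398 +1.787 = 101.486 m.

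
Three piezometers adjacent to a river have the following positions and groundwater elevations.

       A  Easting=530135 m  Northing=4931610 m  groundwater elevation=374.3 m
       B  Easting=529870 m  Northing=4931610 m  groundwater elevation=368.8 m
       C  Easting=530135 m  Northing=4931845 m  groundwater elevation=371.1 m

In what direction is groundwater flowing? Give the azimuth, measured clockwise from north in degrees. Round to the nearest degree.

∂h/∂x = (368.8 − 374.3) / (529870 − 530135) = +0.02075
∂h/∂y = (371.1 − 374.3) / (4931845 − 4931610) = -0.01362
Flow direction (−∇h) has components (-0.02075 E, +0.01362 N).
Azimuth = atan2(E, N) = atan2(-0.02075, +0.01362) = 303.3° ≈ 303°.

303°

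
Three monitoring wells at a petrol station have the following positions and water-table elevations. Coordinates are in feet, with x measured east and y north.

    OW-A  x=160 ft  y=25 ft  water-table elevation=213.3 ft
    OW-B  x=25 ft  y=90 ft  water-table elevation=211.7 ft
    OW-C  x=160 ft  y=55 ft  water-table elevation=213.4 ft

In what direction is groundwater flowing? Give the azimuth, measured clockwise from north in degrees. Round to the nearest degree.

256°

Three-point gradient (reference OW-A): Δ to OW-B = (-135, 65, -1.6), Δ to OW-C = (0, 30, +0.1).
∂h/∂x = +0.01346, ∂h/∂y = +0.003333 (det = -4050).
Flow direction (−∇h) has components (-0.01346 E, -0.003333 N).
Azimuth = atan2(E, N) = atan2(-0.01346, -0.003333) = 256.1° ≈ 256°.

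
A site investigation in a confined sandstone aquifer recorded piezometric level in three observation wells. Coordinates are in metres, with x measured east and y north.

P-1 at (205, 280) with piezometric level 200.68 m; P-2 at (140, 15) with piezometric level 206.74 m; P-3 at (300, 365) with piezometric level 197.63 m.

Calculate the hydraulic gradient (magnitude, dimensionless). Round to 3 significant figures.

0.0243

With h = a·x + b·y + c and P-1 as origin, the differences give:
  (-65)·a + (-265)·b = +6.06
  95·a + 85·b = -3.05
Eliminate b (×85 and ×(-265), subtract): 19650·a = -293.150 → a = ∂h/∂x = -0.01492
Back-substitute: b = ∂h/∂y = -0.01921.
|∇h| = √(-0.01492² + -0.01921²) = 0.02432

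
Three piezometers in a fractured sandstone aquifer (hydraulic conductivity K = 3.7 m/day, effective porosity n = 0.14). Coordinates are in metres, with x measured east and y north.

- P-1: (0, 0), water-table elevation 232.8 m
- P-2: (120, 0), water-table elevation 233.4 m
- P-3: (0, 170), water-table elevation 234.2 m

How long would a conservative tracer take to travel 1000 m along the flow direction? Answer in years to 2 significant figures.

11 years

∂h/∂x = (233.4 − 232.8) / (120 − 0) = +0.005000
∂h/∂y = (234.2 − 232.8) / (170 − 0) = +0.008235
|∇h| = √(0.005000² + 0.008235²) = 0.009634
Seepage velocity v = K·i/n = 3.7 × 0.009634 / 0.14 = 0.2546 m/day.
t = 1000 / 0.2546 = 3928 days = 10.8 years.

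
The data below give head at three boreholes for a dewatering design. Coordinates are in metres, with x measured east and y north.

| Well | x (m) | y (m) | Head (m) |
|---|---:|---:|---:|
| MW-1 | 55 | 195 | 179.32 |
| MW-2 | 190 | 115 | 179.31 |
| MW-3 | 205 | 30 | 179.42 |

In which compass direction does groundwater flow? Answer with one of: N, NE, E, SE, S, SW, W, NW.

Differences from MW-1: to MW-2 (Δx, Δy, Δh) = (135, -80, -0.01); to MW-3 = (150, -165, +0.10).
Solve a·Δx + b·Δy = Δh: det = 135·(-165) − 150·(-80) = -10275.
∂h/∂x = [(-0.01)·(-165) − (+0.10)·(-80)] / -10275 = -0.0009392
∂h/∂y = [135·(+0.10) − 150·(-0.01)] / -10275 = -0.001460
Flow = −∇h = (+0.0009392 east, +0.001460 north), which points northeast.

NE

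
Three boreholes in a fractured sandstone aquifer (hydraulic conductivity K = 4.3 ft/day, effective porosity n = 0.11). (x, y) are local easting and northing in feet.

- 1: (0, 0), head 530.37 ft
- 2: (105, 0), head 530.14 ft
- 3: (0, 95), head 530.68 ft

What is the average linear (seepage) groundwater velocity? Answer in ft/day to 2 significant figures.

∂h/∂x = (530.14 − 530.37) / (105 − 0) = -0.002190
∂h/∂y = (530.68 − 530.37) / (95 − 0) = +0.003263
|∇h| = √(-0.002190² + 0.003263²) = 0.00393
Seepage velocity v = K·i/n = 4.3 × 0.00393 / 0.11 = 0.1536 ft/day.

0.15 ft/day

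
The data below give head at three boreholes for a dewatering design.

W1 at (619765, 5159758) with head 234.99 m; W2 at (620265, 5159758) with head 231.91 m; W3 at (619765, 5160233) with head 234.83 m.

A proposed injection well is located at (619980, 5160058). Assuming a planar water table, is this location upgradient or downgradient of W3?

downgradient

∂h/∂x = (231.91 − 234.99) / (620265 − 619765) = -0.006160
∂h/∂y = (234.83 − 234.99) / (5160233 − 5159758) = -0.0003368
Head at (619980, 5160058) = 234.99 + (-0.006160)·(215) + (-0.0003368)·(300) = 233.56 m.
That is lower than the 234.83 m at W3, so the point is downgradient.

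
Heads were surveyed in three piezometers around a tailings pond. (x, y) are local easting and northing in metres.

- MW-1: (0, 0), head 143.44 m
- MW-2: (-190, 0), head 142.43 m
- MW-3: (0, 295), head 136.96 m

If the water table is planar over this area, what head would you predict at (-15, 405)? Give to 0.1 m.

134.5 m

∂h/∂x = (142.43 − 143.44) / (-190 − 0) = +0.005316
∂h/∂y = (136.96 − 143.44) / (295 − 0) = -0.02197
h(-15, 405) = 143.44 + (+0.005316)·(-15) + (-0.02197)·(405) = 143.44 -0.080 -8.896 = 134.464 m.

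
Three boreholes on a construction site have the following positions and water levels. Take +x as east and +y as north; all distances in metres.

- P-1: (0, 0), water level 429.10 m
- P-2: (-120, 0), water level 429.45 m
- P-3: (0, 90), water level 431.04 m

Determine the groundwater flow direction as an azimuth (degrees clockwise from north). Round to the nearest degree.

172°

∂h/∂x = (429.45 − 429.10) / (-120 − 0) = -0.002917
∂h/∂y = (431.04 − 429.10) / (90 − 0) = +0.02156
Flow direction (−∇h) has components (+0.002917 E, -0.02156 N).
Azimuth = atan2(E, N) = atan2(+0.002917, -0.02156) = 172.3° ≈ 172°.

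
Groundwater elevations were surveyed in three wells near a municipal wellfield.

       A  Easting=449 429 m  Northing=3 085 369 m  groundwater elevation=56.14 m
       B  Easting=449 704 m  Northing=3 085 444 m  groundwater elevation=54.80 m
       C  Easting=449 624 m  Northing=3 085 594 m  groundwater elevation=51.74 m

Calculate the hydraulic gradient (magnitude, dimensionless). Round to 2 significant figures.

Taking A as reference: B−A = (275, 75, -1.34); C−A = (195, 225, -4.40).
Solve a·Δx + b·Δy = Δh: det = 275·225 − 195·75 = 47250.
∂h/∂x = [(-1.34)·225 − (-4.40)·75] / 47250 = +0.0006032
∂h/∂y = [275·(-4.40) − 195·(-1.34)] / 47250 = -0.02008
|∇h| = √(0.0006032² + -0.02008²) = 0.02009

0.020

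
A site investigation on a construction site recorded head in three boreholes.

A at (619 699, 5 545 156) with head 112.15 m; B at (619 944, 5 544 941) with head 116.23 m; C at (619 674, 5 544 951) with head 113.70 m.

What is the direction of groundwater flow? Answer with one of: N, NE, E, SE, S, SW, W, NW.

NW

With h = a·x + b·y + c and A as origin, the differences give:
  245·a + (-215)·b = +4.08
  (-25)·a + (-205)·b = +1.55
Eliminate b (×(-205) and ×(-215), subtract): -55600·a = -503.150 → a = ∂h/∂x = +0.009049
Back-substitute: b = ∂h/∂y = -0.008665.
Flow = −∇h = (-0.009049 east, +0.008665 north), which points northwest.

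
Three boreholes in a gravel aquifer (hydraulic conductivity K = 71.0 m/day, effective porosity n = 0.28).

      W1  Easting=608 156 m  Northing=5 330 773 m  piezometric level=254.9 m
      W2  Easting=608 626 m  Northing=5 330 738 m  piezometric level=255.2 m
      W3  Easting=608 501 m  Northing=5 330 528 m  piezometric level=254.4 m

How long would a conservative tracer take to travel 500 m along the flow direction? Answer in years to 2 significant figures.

1.6 years

Differences from W1: to W2 (Δx, Δy, Δh) = (470, -35, +0.3); to W3 = (345, -245, -0.5).
Solve a·Δx + b·Δy = Δh: det = 470·(-245) − 345·(-35) = -103075.
∂h/∂x = [(+0.3)·(-245) − (-0.5)·(-35)] / -103075 = +0.0008829
∂h/∂y = [470·(-0.5) − 345·(+0.3)] / -103075 = +0.003284
|∇h| = √(0.0008829² + 0.003284²) = 0.003401
Seepage velocity v = K·i/n = 71.0 × 0.003401 / 0.28 = 0.8624 m/day.
t = 500 / 0.8624 = 579.8 days = 1.59 years.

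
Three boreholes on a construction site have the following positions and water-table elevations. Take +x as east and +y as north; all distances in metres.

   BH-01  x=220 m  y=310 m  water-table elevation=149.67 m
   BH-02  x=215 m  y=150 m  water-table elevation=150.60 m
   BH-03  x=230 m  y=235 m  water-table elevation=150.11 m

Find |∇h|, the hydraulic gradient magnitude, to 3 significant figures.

0.00583

Differences from BH-01: to BH-02 (Δx, Δy, Δh) = (-5, -160, +0.93); to BH-03 = (10, -75, +0.44).
Solve a·Δx + b·Δy = Δh: det = (-5)·(-75) − 10·(-160) = 1975.
∂h/∂x = [(+0.93)·(-75) − (+0.44)·(-160)] / 1975 = +0.0003291
∂h/∂y = [(-5)·(+0.44) − 10·(+0.93)] / 1975 = -0.005823
|∇h| = √(0.0003291² + -0.005823²) = 0.005832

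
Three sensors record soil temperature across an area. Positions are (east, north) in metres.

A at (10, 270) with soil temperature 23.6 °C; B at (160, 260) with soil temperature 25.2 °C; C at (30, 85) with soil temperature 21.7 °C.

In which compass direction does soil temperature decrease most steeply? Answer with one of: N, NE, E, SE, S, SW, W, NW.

SW

With T = a·x + b·y + c and A as origin, the differences give:
  150·a + (-10)·b = +1.6
  20·a + (-185)·b = -1.9
Eliminate b (×(-185) and ×(-10), subtract): -27550·a = -315.00 → a = ∂T/∂x = +0.01143
Back-substitute: b = ∂T/∂y = +0.01151.
Steepest decrease is along −∇f = (-0.01143 E, -0.01151 N) → southwest.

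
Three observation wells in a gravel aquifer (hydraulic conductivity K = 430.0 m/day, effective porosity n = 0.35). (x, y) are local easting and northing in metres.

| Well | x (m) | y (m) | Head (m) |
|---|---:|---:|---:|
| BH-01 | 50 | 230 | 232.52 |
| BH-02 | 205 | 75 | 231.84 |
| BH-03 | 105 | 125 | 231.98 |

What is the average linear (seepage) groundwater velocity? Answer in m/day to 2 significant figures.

Differences from BH-01: to BH-02 (Δx, Δy, Δh) = (155, -155, -0.68); to BH-03 = (55, -105, -0.54).
Determinant of the coordinate differences = 155·(-105) − 55·(-155) = -7750.
∂h/∂x = [(-0.68)·(-105) − (-0.54)·(-155)] / -7750 = +0.001587
∂h/∂y = [155·(-0.54) − 55·(-0.68)] / -7750 = +0.005974
|∇h| = √(0.001587² + 0.005974²) = 0.006181
Seepage velocity v = K·i/n = 430.0 × 0.006181 / 0.35 = 7.594 m/day.

7.6 m/day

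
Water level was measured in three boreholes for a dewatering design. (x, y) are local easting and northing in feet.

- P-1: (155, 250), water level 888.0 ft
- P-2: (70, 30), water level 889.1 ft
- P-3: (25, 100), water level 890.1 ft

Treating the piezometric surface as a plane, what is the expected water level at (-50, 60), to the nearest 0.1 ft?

891.4 ft

Differences from P-1: to P-2 (Δx, Δy, Δh) = (-85, -220, +1.1); to P-3 = (-130, -150, +2.1).
Determinant of the coordinate differences = (-85)·(-150) − (-130)·(-220) = -15850.
∂h/∂x = [(+1.1)·(-150) − (+2.1)·(-220)] / -15850 = -0.01874
∂h/∂y = [(-85)·(+2.1) − (-130)·(+1.1)] / -15850 = +0.002240
h(-50, 60) = 888.0 + (-0.01874)·(-205) + (+0.002240)·(-190) = 888.0 +3.841 -0.426 = 891.416 ft.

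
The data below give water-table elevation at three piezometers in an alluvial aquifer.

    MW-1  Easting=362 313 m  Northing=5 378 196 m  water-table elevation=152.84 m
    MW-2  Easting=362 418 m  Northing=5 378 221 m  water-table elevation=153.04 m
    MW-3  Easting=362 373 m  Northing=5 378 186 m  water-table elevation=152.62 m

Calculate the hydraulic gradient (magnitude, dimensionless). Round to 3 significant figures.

Taking MW-1 as reference: MW-2−MW-1 = (105, 25, +0.20); MW-3−MW-1 = (60, -10, -0.22).
Determinant of the coordinate differences = 105·(-10) − 60·25 = -2550.
∂h/∂x = [(+0.20)·(-10) − (-0.22)·25] / -2550 = -0.001373
∂h/∂y = [105·(-0.22) − 60·(+0.20)] / -2550 = +0.01376
|∇h| = √(-0.001373² + 0.01376²) = 0.01383

0.0138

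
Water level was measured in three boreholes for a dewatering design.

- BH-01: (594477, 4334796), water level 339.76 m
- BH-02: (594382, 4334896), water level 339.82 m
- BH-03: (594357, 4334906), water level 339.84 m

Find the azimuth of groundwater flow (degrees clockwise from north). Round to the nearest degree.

074°

Differences from BH-01: to BH-02 (Δx, Δy, Δh) = (-95, 100, +0.06); to BH-03 = (-120, 110, +0.08).
Determinant of the coordinate differences = (-95)·110 − (-120)·100 = 1550.
∂h/∂x = [(+0.06)·110 − (+0.08)·100] / 1550 = -0.0009032
∂h/∂y = [(-95)·(+0.08) − (-120)·(+0.06)] / 1550 = -0.0002581
Flow direction (−∇h) has components (+0.0009032 E, +0.0002581 N).
Azimuth = atan2(E, N) = atan2(+0.0009032, +0.0002581) = 74.1° ≈ 074°.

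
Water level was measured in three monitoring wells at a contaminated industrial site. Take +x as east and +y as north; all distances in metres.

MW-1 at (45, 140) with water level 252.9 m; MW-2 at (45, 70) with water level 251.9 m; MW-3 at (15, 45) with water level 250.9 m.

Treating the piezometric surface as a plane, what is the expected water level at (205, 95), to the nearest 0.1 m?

255.7 m

Three-point gradient (reference MW-1): Δ to MW-2 = (0, -70, -1.0), Δ to MW-3 = (-30, -95, -2.0).
∂h/∂x = +0.02143, ∂h/∂y = +0.01429 (det = -2100).
h(205, 95) = 252.9 + (+0.02143)·(160) + (+0.01429)·(-45) = 252.9 +3.429 -0.643 = 255.686 m.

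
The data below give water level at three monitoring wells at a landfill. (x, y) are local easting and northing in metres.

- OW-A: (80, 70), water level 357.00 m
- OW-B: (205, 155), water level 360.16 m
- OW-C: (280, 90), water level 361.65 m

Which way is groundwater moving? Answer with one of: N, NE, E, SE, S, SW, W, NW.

W

With h = a·x + b·y + c and OW-A as origin, the differences give:
  125·a + 85·b = +3.16
  200·a + 20·b = +4.65
Eliminate b (×20 and ×85, subtract): -14500·a = -332.050 → a = ∂h/∂x = +0.02290
Back-substitute: b = ∂h/∂y = +0.003500.
Flow = −∇h = (-0.02290 east, -0.003500 north), which points west.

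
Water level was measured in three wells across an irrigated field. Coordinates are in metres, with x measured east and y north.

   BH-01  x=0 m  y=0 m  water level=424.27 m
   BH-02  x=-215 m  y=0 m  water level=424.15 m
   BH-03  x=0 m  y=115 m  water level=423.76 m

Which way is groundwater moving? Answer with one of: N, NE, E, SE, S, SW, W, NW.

N

∂h/∂x = (424.15 − 424.27) / (-215 − 0) = +0.0005581
∂h/∂y = (423.76 − 424.27) / (115 − 0) = -0.004435
Flow = −∇h = (-0.0005581 east, +0.004435 north), which points north.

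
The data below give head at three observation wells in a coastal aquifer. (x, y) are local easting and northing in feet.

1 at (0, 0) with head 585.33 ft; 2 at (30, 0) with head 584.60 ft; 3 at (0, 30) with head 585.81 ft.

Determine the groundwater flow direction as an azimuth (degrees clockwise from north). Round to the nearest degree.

123°

∂h/∂x = (584.60 − 585.33) / (30 − 0) = -0.02433
∂h/∂y = (585.81 − 585.33) / (30 − 0) = +0.01600
Flow direction (−∇h) has components (+0.02433 E, -0.01600 N).
Azimuth = atan2(E, N) = atan2(+0.02433, -0.01600) = 123.3° ≈ 123°.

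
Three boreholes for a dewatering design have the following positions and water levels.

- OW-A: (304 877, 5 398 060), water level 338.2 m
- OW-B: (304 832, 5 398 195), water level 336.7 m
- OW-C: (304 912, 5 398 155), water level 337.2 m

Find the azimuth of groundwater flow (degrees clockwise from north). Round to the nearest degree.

356°

Taking OW-A as reference: OW-B−OW-A = (-45, 135, -1.5); OW-C−OW-A = (35, 95, -1.0).
Determinant of the coordinate differences = (-45)·95 − 35·135 = -9000.
∂h/∂x = [(-1.5)·95 − (-1.0)·135] / -9000 = +0.0008333
∂h/∂y = [(-45)·(-1.0) − 35·(-1.5)] / -9000 = -0.01083
Flow direction (−∇h) has components (-0.0008333 E, +0.01083 N).
Azimuth = atan2(E, N) = atan2(-0.0008333, +0.01083) = 355.6° ≈ 356°.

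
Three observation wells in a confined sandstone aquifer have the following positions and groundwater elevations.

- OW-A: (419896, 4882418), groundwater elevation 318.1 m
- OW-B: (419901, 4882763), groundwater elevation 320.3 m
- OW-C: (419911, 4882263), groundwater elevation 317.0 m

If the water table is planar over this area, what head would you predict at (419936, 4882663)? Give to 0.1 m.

Three-point gradient (reference OW-A): Δ to OW-B = (5, 345, +2.2), Δ to OW-C = (15, -155, -1.1).
∂h/∂x = -0.006471, ∂h/∂y = +0.006471 (det = -5950).
h(419936, 4882663) = 318.1 + (-0.006471)·(40) + (+0.006471)·(245) = 318.1 -0.259 +1.585 = 319.426 m.

319.4 m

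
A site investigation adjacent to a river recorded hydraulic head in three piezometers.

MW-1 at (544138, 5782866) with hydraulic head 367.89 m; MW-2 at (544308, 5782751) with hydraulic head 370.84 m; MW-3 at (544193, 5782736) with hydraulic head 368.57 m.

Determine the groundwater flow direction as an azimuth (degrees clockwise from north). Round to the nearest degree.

261°

Differences from MW-1: to MW-2 (Δx, Δy, Δh) = (170, -115, +2.95); to MW-3 = (55, -130, +0.68).
Determinant of the coordinate differences = 170·(-130) − 55·(-115) = -15775.
∂h/∂x = [(+2.95)·(-130) − (+0.68)·(-115)] / -15775 = +0.01935
∂h/∂y = [170·(+0.68) − 55·(+2.95)] / -15775 = +0.002957
Flow direction (−∇h) has components (-0.01935 E, -0.002957 N).
Azimuth = atan2(E, N) = atan2(-0.01935, -0.002957) = 261.3° ≈ 261°.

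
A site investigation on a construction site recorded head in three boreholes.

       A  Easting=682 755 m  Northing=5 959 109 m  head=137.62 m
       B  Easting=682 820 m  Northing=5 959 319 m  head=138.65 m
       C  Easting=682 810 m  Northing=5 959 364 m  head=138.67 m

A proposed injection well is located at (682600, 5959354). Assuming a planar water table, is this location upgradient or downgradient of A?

With h = a·x + b·y + c and A as origin, the differences give:
  65·a + 210·b = +1.03
  55·a + 255·b = +1.05
Eliminate b (×255 and ×210, subtract): 5025·a = 42.150 → a = ∂h/∂x = +0.008388
Back-substitute: b = ∂h/∂y = +0.002308.
Head at (682600, 5959354) = 137.62 + (+0.008388)·(-155) + (+0.002308)·(245) = 136.89 m.
That is lower than the 137.62 m at A, so the point is downgradient.

downgradient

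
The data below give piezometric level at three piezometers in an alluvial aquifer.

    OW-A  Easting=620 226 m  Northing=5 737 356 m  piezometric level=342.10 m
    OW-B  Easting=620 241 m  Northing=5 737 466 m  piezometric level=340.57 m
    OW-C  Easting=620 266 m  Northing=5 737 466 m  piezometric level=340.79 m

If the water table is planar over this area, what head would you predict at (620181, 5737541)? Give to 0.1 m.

338.9 m

Taking OW-A as reference: OW-B−OW-A = (15, 110, -1.53); OW-C−OW-A = (40, 110, -1.31).
Determinant of the coordinate differences = 15·110 − 40·110 = -2750.
∂h/∂x = [(-1.53)·110 − (-1.31)·110] / -2750 = +0.008800
∂h/∂y = [15·(-1.31) − 40·(-1.53)] / -2750 = -0.01511
h(620181, 5737541) = 342.10 + (+0.008800)·(-45) + (-0.01511)·(185) = 342.10 -0.396 -2.795 = 338.909 m.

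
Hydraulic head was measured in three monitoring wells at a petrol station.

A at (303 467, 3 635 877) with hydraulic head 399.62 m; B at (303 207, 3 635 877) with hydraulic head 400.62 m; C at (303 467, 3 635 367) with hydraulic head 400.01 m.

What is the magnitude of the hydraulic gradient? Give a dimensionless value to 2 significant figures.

∂h/∂x = (400.62 − 399.62) / (303207 − 303467) = -0.003846
∂h/∂y = (400.01 − 399.62) / (3635367 − 3635877) = -0.0007647
|∇h| = √(-0.003846² + -0.0007647²) = 0.003921

0.0039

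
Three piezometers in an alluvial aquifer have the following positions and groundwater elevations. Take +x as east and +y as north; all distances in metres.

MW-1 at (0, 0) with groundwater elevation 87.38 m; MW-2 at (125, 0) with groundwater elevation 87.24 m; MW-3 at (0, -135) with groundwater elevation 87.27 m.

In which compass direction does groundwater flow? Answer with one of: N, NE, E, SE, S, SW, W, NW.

∂h/∂x = (87.24 − 87.38) / (125 − 0) = -0.001120
∂h/∂y = (87.27 − 87.38) / (-135 − 0) = +0.0008148
Flow = −∇h = (+0.001120 east, -0.0008148 north), which points southeast.

SE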